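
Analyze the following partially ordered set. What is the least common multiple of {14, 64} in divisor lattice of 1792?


In a divisor lattice, join = lcm (least common multiple).
Compute lcm iteratively: start with first element, then lcm(current, next).
Elements: [14, 64]
lcm(14,64) = 448
Final lcm = 448


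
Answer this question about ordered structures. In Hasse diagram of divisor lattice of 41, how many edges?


A cover relation a -< b holds when a < b with no c strictly between.
Cover relations:
  1 -< 41
Total: 1


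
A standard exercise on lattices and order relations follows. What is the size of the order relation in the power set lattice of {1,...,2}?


The order relation is {(a,b) : a <= b}, reflexive so it includes (a,a).
Examples: ({},{}), ({},{1,2}), ({},{1}), ({},{2}), ({1,2},{1,2}), ...
Total ordered pairs: 9


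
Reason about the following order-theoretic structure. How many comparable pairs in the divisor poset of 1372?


A comparable pair {a,b} has a < b or b < a in the order.
Count unordered pairs where one element is strictly below the other.
Examples: {1,2}, {1,4}, {1,7}, {1,14}, ...
Total comparable pairs: 48


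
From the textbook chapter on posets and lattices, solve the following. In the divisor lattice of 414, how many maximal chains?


A maximal chain goes from the minimum element to a maximal element via cover relations.
Counting all min-to-max paths in the cover graph.
Total maximal chains: 12


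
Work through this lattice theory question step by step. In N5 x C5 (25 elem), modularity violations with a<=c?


Modular law: if a <= c then a v (b ^ c) = (a v b) ^ c.
Check all triples (a,b,c) with a <= c among 25 elements.
  e.g. a=(a,0), b=(c,0), c=(b,0): lhs=(a,0) != rhs=(b,0)
  e.g. a=(a,0), b=(c,1), c=(b,0): lhs=(a,0) != rhs=(b,0)
Total violating triples: 75


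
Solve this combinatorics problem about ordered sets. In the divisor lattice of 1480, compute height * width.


Height = length of longest chain minus 1; width = size of largest antichain.
A maximum chain: 1 | 37 | 185 | 370 | 740 | 1480  (height 5).
A maximum antichain: {4, 10, 74, 185}  (width 4).
Product = 5 * 4 = 20


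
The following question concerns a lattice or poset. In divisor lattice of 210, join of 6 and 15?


In a divisor lattice, join = lcm (least common multiple).
gcd(6,15) = 3
lcm(6,15) = 6*15/gcd = 90/3 = 30


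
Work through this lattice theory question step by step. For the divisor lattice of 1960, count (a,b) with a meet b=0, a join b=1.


Complement pair (a,b): a meet b = bottom, a join b = top.
Here: gcd(a,b)=1 and lcm(a,b)=1960, i.e. a*b=1960 with a,b coprime.
Pairs found: (1,1960), (5,392), (8,245), (40,49), ... (4 more)
Total ordered pairs: 8


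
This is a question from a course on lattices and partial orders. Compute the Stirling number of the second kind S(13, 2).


S(n,k) = k*S(n-1,k) + S(n-1,k-1).
S(12,2) = 2047, S(12,1) = 1
S(13,2) = 2*2047 + 1 = 4094 + 1
S(13,2) = 4095


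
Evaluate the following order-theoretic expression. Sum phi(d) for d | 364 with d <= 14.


Divisors of 364 up to 14: [1, 2, 4, 7, 13, 14]
phi values: [1, 1, 2, 6, 12, 6]
Sum = 28


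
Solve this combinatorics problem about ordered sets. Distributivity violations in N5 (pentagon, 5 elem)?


Distributive law: a ^ (b v c) = (a ^ b) v (a ^ c).
Check all 5^3 = 125 ordered triples (a,b,c).
  e.g. a=b, b=a, c=c: lhs=b != rhs=a
  e.g. a=b, b=c, c=a: lhs=b != rhs=a
Total violating triples: 2


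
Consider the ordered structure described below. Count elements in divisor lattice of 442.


Divisors of 442: [1, 2, 13, 17, 26, 34, 221, 442]
Count: 8


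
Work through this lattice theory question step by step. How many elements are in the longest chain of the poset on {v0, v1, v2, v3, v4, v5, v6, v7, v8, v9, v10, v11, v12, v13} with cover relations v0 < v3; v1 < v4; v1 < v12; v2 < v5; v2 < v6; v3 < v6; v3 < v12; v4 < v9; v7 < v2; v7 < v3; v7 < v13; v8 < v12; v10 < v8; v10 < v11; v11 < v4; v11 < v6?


A chain is a totally ordered subset; we count the number of elements in a maximum chain.
Compute, for each element x, the size of the longest chain ending at x:
  v0: 1
  v1: 1
  v7: 1
  v10: 1
  v2: 2
  v8: 2
  ...
A maximum chain: v10 < v11 < v4 < v9
Number of elements in the longest chain: 4


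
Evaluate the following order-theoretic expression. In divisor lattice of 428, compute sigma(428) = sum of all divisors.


sigma(n) = sum of divisors.
Divisors of 428: [1, 2, 4, 107, 214, 428]
Sum = 756


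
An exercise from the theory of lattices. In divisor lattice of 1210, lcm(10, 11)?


Join=lcm.
gcd(10,11)=1
lcm=110


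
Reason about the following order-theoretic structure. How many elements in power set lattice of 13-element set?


Power set = 2^n.
2^13 = 8192


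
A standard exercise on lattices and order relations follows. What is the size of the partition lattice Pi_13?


B(n) = number of set partitions of an n-element set.
B(n) satisfies the recurrence: B(n+1) = sum_k C(n,k)*B(k).
B(13) = 27644437


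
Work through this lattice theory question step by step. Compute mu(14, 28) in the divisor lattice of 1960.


In a divisor lattice, mu(a,b) = mu(b/a) where mu is the classical Mobius function.
b/a = 28/14 = 2
Prime factorization of 2: primes [2]
2 is squarefree with 1 prime factor(s), so mu(2) = (-1)^1 = -1


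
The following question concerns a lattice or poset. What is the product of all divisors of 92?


Divisors of 92: [1, 2, 4, 23, 46, 92]
Product = n^(d(n)/2) = 92^(6/2)
Product = 778688


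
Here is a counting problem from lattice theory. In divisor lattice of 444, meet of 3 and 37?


In a divisor lattice, meet = gcd (greatest common divisor).
By Euclidean algorithm or factoring: gcd(3,37) = 1


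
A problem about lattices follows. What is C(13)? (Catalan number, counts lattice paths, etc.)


C(n) = C(2n, n) / (n+1).
C(26, 13) = 10400600
C(13) = 10400600 / 14 = 742900


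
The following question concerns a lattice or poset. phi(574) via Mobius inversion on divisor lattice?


phi(n) = n * prod_{p|n} (1 - 1/p).
Prime divisors of 574: [2, 7, 41]
phi(574) = 574 * (1 - 1/2) * (1 - 1/7) * (1 - 1/41)
phi(574) = 240


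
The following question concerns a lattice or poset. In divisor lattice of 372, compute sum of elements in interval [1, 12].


Interval [1,12] in divisors of 372: [1, 2, 3, 4, 6, 12]
Sum = 28


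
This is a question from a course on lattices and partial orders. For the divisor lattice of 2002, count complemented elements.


An element a is complemented if some b has a meet b = bottom, a join b = top.
a is complemented iff gcd(a, n/a)=1, i.e. a is a unitary divisor of 2002.
Complemented elements: 1, 2, 7, 11, 13, 14, ... (10 more)
Count: 16


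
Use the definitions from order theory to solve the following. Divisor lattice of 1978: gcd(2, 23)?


Meet=gcd.
gcd(2,23)=1


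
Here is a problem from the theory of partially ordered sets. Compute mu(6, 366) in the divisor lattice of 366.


In a divisor lattice, mu(a,b) = mu(b/a) where mu is the classical Mobius function.
b/a = 366/6 = 61
Prime factorization of 61: primes [61]
61 is squarefree with 1 prime factor(s), so mu(61) = (-1)^1 = -1


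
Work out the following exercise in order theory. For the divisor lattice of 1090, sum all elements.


sigma(n) = sum of divisors.
Divisors of 1090: [1, 2, 5, 10, 109, 218, 545, 1090]
Sum = 1980


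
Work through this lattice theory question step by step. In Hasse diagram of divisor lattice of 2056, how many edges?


A cover relation a -< b holds when a < b with no c strictly between.
Cover relations:
  1 -< 2
  1 -< 257
  2 -< 4
  2 -< 514
  4 -< 8
  4 -< 1028
  8 -< 2056
  257 -< 514
  ...2 more
Total: 10


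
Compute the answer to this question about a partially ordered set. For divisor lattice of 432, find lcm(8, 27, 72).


In a divisor lattice, join = lcm (least common multiple).
Compute lcm iteratively: start with first element, then lcm(current, next).
Elements: [8, 27, 72]
lcm(8,27) = 216
lcm(216,72) = 216
Final lcm = 216


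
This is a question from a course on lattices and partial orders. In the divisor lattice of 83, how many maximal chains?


A maximal chain goes from the minimum element to a maximal element via cover relations.
Counting all min-to-max paths in the cover graph.
Total maximal chains: 1


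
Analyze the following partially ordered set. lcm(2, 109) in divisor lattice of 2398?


Join=lcm.
gcd(2,109)=1
lcm=218


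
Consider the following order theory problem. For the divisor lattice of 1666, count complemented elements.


An element a is complemented if some b has a meet b = bottom, a join b = top.
a is complemented iff gcd(a, n/a)=1, i.e. a is a unitary divisor of 1666.
Complemented elements: 1, 2, 17, 34, 49, 98, ... (2 more)
Count: 8


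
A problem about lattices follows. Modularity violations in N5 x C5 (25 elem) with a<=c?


Modular law: if a <= c then a v (b ^ c) = (a v b) ^ c.
Check all triples (a,b,c) with a <= c among 25 elements.
  e.g. a=(a,0), b=(c,0), c=(b,0): lhs=(a,0) != rhs=(b,0)
  e.g. a=(a,0), b=(c,1), c=(b,0): lhs=(a,0) != rhs=(b,0)
Total violating triples: 75


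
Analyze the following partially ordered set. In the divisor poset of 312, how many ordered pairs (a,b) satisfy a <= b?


The order relation is {(a,b) : a <= b}, reflexive so it includes (a,a).
Examples: (1,1), (1,104), (1,12), (1,13), (1,156), ...
Total ordered pairs: 90


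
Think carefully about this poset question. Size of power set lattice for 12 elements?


Power set = 2^n.
2^12 = 4096


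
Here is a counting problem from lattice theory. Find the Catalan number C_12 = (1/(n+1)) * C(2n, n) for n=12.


C(n) = C(2n, n) / (n+1).
C(24, 12) = 2704156
C(12) = 2704156 / 13 = 208012


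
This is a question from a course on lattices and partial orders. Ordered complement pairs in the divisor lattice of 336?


Complement pair (a,b): a meet b = bottom, a join b = top.
Here: gcd(a,b)=1 and lcm(a,b)=336, i.e. a*b=336 with a,b coprime.
Pairs found: (1,336), (3,112), (7,48), (16,21), ... (4 more)
Total ordered pairs: 8


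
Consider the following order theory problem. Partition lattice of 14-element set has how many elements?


B(n) = number of set partitions of an n-element set.
B(n) satisfies the recurrence: B(n+1) = sum_k C(n,k)*B(k).
B(14) = 190899322


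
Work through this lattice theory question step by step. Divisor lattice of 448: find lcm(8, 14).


In a divisor lattice, join = lcm (least common multiple).
gcd(8,14) = 2
lcm(8,14) = 8*14/gcd = 112/2 = 56


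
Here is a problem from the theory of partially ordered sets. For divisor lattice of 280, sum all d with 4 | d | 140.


Interval [4,140] in divisors of 280: [4, 20, 28, 140]
Sum = 192


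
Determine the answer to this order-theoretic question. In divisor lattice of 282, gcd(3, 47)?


Meet=gcd.
gcd(3,47)=1


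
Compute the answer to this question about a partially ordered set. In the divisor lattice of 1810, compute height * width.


Height = length of longest chain minus 1; width = size of largest antichain.
A maximum chain: 1 | 181 | 905 | 1810  (height 3).
A maximum antichain: {2, 5, 181}  (width 3).
Product = 3 * 3 = 9


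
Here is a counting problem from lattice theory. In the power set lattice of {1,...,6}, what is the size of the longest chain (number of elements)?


A chain is a totally ordered subset; we count the number of elements in a maximum chain.
Compute, for each element x, the size of the longest chain ending at x:
  {}: 1
  {1}: 2
  {2}: 2
  {3}: 2
  {4}: 2
  {5}: 2
  ...
A maximum chain: {} < {1} < {1,2} < {1,2,3} < {1,2,3,4} < {1,2,3,4,5} < {1,2,3,4,5,6}
Number of elements in the longest chain: 7


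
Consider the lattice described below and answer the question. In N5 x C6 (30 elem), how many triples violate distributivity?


Distributive law: a ^ (b v c) = (a ^ b) v (a ^ c).
Check all 30^3 = 27000 ordered triples (a,b,c).
  e.g. a=(b,0), b=(a,0), c=(c,0): lhs=(b,0) != rhs=(a,0)
  e.g. a=(b,0), b=(a,0), c=(c,1): lhs=(b,0) != rhs=(a,0)
Total violating triples: 432


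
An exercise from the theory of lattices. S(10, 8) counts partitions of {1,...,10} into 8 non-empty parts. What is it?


S(n,k) = k*S(n-1,k) + S(n-1,k-1).
S(9,8) = 36, S(9,7) = 462
S(10,8) = 8*36 + 462 = 288 + 462
S(10,8) = 750


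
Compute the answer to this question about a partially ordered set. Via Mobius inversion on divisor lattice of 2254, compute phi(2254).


phi(n) = n * prod_{p|n} (1 - 1/p).
Prime divisors of 2254: [2, 7, 23]
phi(2254) = 2254 * (1 - 1/2) * (1 - 1/7) * (1 - 1/23)
phi(2254) = 924


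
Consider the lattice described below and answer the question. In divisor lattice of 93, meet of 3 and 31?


In a divisor lattice, meet = gcd (greatest common divisor).
By Euclidean algorithm or factoring: gcd(3,31) = 1


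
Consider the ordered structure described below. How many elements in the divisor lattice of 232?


Divisors of 232: [1, 2, 4, 8, 29, 58, 116, 232]
Count: 8


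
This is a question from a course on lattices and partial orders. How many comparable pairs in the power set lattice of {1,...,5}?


A comparable pair {a,b} has a < b or b < a in the order.
Count unordered pairs where one element is strictly below the other.
Examples: {{},{1}}, {{},{2}}, {{},{3}}, {{},{4}}, ...
Total comparable pairs: 211


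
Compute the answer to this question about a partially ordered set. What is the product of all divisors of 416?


Divisors of 416: [1, 2, 4, 8, 13, 16, 26, 32, 52, 104, 208, 416]
Product = n^(d(n)/2) = 416^(12/2)
Product = 5182746699759616


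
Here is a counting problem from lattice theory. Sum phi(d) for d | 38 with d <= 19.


Divisors of 38 up to 19: [1, 2, 19]
phi values: [1, 1, 18]
Sum = 20


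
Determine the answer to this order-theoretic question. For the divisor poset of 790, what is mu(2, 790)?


In a divisor lattice, mu(a,b) = mu(b/a) where mu is the classical Mobius function.
b/a = 790/2 = 395
Prime factorization of 395: primes [5, 79]
395 is squarefree with 2 prime factor(s), so mu(395) = (-1)^2 = 1


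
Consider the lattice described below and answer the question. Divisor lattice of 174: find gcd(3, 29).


In a divisor lattice, meet = gcd (greatest common divisor).
By Euclidean algorithm or factoring: gcd(3,29) = 1


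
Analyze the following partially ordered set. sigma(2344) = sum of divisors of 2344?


sigma(n) = sum of divisors.
Divisors of 2344: [1, 2, 4, 8, 293, 586, 1172, 2344]
Sum = 4410


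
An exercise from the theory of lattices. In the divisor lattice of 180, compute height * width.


Height = length of longest chain minus 1; width = size of largest antichain.
A maximum chain: 1 | 5 | 15 | 45 | 90 | 180  (height 5).
A maximum antichain: {4, 6, 9, 10, 15}  (width 5).
Product = 5 * 5 = 25


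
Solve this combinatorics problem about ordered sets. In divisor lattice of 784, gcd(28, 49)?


Meet=gcd.
gcd(28,49)=7


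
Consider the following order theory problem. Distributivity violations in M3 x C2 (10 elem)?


Distributive law: a ^ (b v c) = (a ^ b) v (a ^ c).
Check all 10^3 = 1000 ordered triples (a,b,c).
  e.g. a=(a1,0), b=(a2,0), c=(a3,0): lhs=(a1,0) != rhs=(0,0)
  e.g. a=(a1,0), b=(a2,0), c=(a3,1): lhs=(a1,0) != rhs=(0,0)
Total violating triples: 48


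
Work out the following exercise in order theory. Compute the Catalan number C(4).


C(n) = C(2n, n) / (n+1).
C(8, 4) = 70
C(4) = 70 / 5 = 14


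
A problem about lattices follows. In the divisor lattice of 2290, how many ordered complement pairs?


Complement pair (a,b): a meet b = bottom, a join b = top.
Here: gcd(a,b)=1 and lcm(a,b)=2290, i.e. a*b=2290 with a,b coprime.
Pairs found: (1,2290), (2,1145), (5,458), (10,229), ... (4 more)
Total ordered pairs: 8


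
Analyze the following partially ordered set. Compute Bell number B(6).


B(n) = number of set partitions of an n-element set.
B(n) satisfies the recurrence: B(n+1) = sum_k C(n,k)*B(k).
B(6) = 203


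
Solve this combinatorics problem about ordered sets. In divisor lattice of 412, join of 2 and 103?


In a divisor lattice, join = lcm (least common multiple).
gcd(2,103) = 1
lcm(2,103) = 2*103/gcd = 206/1 = 206


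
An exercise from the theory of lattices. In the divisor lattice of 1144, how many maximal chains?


A maximal chain goes from the minimum element to a maximal element via cover relations.
Counting all min-to-max paths in the cover graph.
Total maximal chains: 20


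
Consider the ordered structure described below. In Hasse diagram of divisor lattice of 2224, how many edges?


A cover relation a -< b holds when a < b with no c strictly between.
Cover relations:
  1 -< 2
  1 -< 139
  2 -< 4
  2 -< 278
  4 -< 8
  4 -< 556
  8 -< 16
  8 -< 1112
  ...5 more
Total: 13


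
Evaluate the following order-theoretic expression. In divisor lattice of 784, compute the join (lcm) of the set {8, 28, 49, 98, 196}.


In a divisor lattice, join = lcm (least common multiple).
Compute lcm iteratively: start with first element, then lcm(current, next).
Elements: [8, 28, 49, 98, 196]
lcm(8,28) = 56
lcm(56,49) = 392
lcm(392,98) = 392
lcm(392,196) = 392
Final lcm = 392


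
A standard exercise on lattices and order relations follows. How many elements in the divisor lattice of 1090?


Divisors of 1090: [1, 2, 5, 10, 109, 218, 545, 1090]
Count: 8


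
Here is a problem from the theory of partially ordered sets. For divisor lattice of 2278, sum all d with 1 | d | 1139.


Interval [1,1139] in divisors of 2278: [1, 17, 67, 1139]
Sum = 1224


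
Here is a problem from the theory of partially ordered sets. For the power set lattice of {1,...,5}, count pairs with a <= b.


The order relation is {(a,b) : a <= b}, reflexive so it includes (a,a).
Examples: ({},{}), ({},{1,2}), ({},{1,2,3}), ({},{1,2,3,4}), ({},{1,2,3,4,5}), ...
Total ordered pairs: 243


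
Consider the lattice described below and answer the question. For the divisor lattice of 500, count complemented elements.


An element a is complemented if some b has a meet b = bottom, a join b = top.
a is complemented iff gcd(a, n/a)=1, i.e. a is a unitary divisor of 500.
Complemented elements: 1, 4, 125, 500
Count: 4


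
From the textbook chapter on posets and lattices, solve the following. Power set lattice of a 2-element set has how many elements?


Power set = 2^n.
2^2 = 4


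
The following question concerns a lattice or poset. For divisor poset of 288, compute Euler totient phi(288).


phi(n) = n * prod_{p|n} (1 - 1/p).
Prime divisors of 288: [2, 3]
phi(288) = 288 * (1 - 1/2) * (1 - 1/3)
phi(288) = 96


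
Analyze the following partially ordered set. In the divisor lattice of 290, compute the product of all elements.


Divisors of 290: [1, 2, 5, 10, 29, 58, 145, 290]
Product = n^(d(n)/2) = 290^(8/2)
Product = 7072810000


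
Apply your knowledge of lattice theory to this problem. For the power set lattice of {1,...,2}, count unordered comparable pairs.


A comparable pair {a,b} has a < b or b < a in the order.
Count unordered pairs where one element is strictly below the other.
Examples: {{},{1}}, {{},{2}}, {{},{1,2}}, {{1},{1,2}}, ...
Total comparable pairs: 5


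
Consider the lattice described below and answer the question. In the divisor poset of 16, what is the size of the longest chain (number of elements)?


A chain is a totally ordered subset; we count the number of elements in a maximum chain.
Compute, for each element x, the size of the longest chain ending at x:
  1: 1
  2: 2
  4: 3
  8: 4
  16: 5
A maximum chain: 1 < 2 < 4 < 8 < 16
Number of elements in the longest chain: 5


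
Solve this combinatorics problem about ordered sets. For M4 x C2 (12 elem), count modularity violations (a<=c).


Modular law: if a <= c then a v (b ^ c) = (a v b) ^ c.
Check all triples (a,b,c) with a <= c among 12 elements.
This lattice is modular (diamonds M_m and their chain-products are modular).
Total violating triples: 0


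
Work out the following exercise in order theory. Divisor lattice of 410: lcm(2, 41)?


Join=lcm.
gcd(2,41)=1
lcm=82


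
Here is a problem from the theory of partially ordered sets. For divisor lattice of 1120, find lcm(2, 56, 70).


In a divisor lattice, join = lcm (least common multiple).
Compute lcm iteratively: start with first element, then lcm(current, next).
Elements: [2, 56, 70]
lcm(2,56) = 56
lcm(56,70) = 280
Final lcm = 280


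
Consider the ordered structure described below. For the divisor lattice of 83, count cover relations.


A cover relation a -< b holds when a < b with no c strictly between.
Cover relations:
  1 -< 83
Total: 1


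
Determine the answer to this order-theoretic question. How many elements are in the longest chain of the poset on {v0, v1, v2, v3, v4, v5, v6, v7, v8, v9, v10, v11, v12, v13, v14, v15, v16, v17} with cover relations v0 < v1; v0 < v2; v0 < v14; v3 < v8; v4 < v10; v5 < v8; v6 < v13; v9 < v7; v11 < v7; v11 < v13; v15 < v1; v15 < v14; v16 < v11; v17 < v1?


A chain is a totally ordered subset; we count the number of elements in a maximum chain.
Compute, for each element x, the size of the longest chain ending at x:
  v0: 1
  v3: 1
  v4: 1
  v5: 1
  v6: 1
  v9: 1
  ...
A maximum chain: v16 < v11 < v7
Number of elements in the longest chain: 3


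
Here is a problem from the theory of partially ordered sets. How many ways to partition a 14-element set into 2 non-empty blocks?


S(n,k) = k*S(n-1,k) + S(n-1,k-1).
S(13,2) = 4095, S(13,1) = 1
S(14,2) = 2*4095 + 1 = 8190 + 1
S(14,2) = 8191


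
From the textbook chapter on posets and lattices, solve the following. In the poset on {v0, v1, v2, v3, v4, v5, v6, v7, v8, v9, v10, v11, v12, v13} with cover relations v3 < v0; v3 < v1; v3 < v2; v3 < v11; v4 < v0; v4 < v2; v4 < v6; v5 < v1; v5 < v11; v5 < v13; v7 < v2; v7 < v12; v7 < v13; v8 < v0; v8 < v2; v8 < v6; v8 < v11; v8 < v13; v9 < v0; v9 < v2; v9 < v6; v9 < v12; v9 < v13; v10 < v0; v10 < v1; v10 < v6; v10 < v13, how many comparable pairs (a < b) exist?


A comparable pair {a,b} has a < b or b < a in the order.
Count unordered pairs where one element is strictly below the other.
Examples: {v0,v3}, {v0,v4}, {v0,v8}, {v0,v9}, ...
Total comparable pairs: 27


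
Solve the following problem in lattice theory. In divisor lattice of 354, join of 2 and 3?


In a divisor lattice, join = lcm (least common multiple).
gcd(2,3) = 1
lcm(2,3) = 2*3/gcd = 6/1 = 6


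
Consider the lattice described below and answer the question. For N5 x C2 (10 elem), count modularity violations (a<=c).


Modular law: if a <= c then a v (b ^ c) = (a v b) ^ c.
Check all triples (a,b,c) with a <= c among 10 elements.
  e.g. a=(a,0), b=(c,0), c=(b,0): lhs=(a,0) != rhs=(b,0)
  e.g. a=(a,0), b=(c,1), c=(b,0): lhs=(a,0) != rhs=(b,0)
Total violating triples: 6


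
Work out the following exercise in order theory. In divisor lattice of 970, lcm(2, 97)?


Join=lcm.
gcd(2,97)=1
lcm=194


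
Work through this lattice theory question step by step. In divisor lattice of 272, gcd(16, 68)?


Meet=gcd.
gcd(16,68)=4


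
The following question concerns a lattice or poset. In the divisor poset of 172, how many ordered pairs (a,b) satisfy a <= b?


The order relation is {(a,b) : a <= b}, reflexive so it includes (a,a).
Examples: (1,1), (1,172), (1,2), (1,4), (1,43), ...
Total ordered pairs: 18


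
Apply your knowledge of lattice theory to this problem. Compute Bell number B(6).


B(n) = number of set partitions of an n-element set.
B(n) satisfies the recurrence: B(n+1) = sum_k C(n,k)*B(k).
B(6) = 203


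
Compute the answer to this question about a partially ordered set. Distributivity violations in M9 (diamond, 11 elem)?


Distributive law: a ^ (b v c) = (a ^ b) v (a ^ c).
Check all 11^3 = 1331 ordered triples (a,b,c).
  e.g. a=a1, b=a2, c=a3: lhs=a1 != rhs=0
  e.g. a=a1, b=a2, c=a4: lhs=a1 != rhs=0
Total violating triples: 504


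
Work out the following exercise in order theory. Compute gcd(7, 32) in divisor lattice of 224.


In a divisor lattice, meet = gcd (greatest common divisor).
By Euclidean algorithm or factoring: gcd(7,32) = 1


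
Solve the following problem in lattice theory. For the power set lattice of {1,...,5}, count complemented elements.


An element a is complemented if some b has a meet b = bottom, a join b = top.
every subset A has complement S\A, so all elements are complemented.
Complemented elements: {}, {1}, {2}, {3}, {4}, {5}, ... (26 more)
Count: 32


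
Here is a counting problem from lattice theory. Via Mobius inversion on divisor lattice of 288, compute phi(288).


phi(n) = n * prod_{p|n} (1 - 1/p).
Prime divisors of 288: [2, 3]
phi(288) = 288 * (1 - 1/2) * (1 - 1/3)
phi(288) = 96


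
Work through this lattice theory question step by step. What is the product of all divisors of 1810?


Divisors of 1810: [1, 2, 5, 10, 181, 362, 905, 1810]
Product = n^(d(n)/2) = 1810^(8/2)
Product = 10732831210000


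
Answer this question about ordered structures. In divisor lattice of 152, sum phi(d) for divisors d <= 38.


Divisors of 152 up to 38: [1, 2, 4, 8, 19, 38]
phi values: [1, 1, 2, 4, 18, 18]
Sum = 44


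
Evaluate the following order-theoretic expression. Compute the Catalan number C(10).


C(n) = C(2n, n) / (n+1).
C(20, 10) = 184756
C(10) = 184756 / 11 = 16796


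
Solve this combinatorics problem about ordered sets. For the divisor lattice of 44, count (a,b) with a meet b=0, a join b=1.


Complement pair (a,b): a meet b = bottom, a join b = top.
Here: gcd(a,b)=1 and lcm(a,b)=44, i.e. a*b=44 with a,b coprime.
Pairs found: (1,44), (4,11), (11,4), (44,1)
Total ordered pairs: 4


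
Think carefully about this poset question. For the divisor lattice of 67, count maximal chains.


A maximal chain goes from the minimum element to a maximal element via cover relations.
Counting all min-to-max paths in the cover graph.
Total maximal chains: 1


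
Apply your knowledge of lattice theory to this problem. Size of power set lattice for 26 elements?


Power set = 2^n.
2^26 = 67108864


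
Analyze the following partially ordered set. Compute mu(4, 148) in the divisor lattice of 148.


In a divisor lattice, mu(a,b) = mu(b/a) where mu is the classical Mobius function.
b/a = 148/4 = 37
Prime factorization of 37: primes [37]
37 is squarefree with 1 prime factor(s), so mu(37) = (-1)^1 = -1


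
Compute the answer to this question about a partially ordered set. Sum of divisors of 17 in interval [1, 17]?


Interval [1,17] in divisors of 17: [1, 17]
Sum = 18


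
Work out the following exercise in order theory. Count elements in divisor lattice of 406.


Divisors of 406: [1, 2, 7, 14, 29, 58, 203, 406]
Count: 8


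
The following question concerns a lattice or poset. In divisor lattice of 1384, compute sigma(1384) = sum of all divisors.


sigma(n) = sum of divisors.
Divisors of 1384: [1, 2, 4, 8, 173, 346, 692, 1384]
Sum = 2610


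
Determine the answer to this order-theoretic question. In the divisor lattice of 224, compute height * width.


Height = length of longest chain minus 1; width = size of largest antichain.
A maximum chain: 1 | 7 | 14 | 28 | 56 | 112 | 224  (height 6).
A maximum antichain: {2, 7}  (width 2).
Product = 6 * 2 = 12


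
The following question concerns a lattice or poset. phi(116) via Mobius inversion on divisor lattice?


phi(n) = n * prod_{p|n} (1 - 1/p).
Prime divisors of 116: [2, 29]
phi(116) = 116 * (1 - 1/2) * (1 - 1/29)
phi(116) = 56


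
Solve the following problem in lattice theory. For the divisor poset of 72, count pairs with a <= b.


The order relation is {(a,b) : a <= b}, reflexive so it includes (a,a).
Examples: (1,1), (1,12), (1,18), (1,2), (1,24), ...
Total ordered pairs: 60


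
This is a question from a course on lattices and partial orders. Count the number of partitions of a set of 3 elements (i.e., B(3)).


B(n) = number of set partitions of an n-element set.
B(n) satisfies the recurrence: B(n+1) = sum_k C(n,k)*B(k).
B(3) = 5


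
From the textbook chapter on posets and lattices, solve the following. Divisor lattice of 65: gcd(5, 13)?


Meet=gcd.
gcd(5,13)=1


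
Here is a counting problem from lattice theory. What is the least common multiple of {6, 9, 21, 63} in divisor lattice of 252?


In a divisor lattice, join = lcm (least common multiple).
Compute lcm iteratively: start with first element, then lcm(current, next).
Elements: [6, 9, 21, 63]
lcm(6,9) = 18
lcm(18,21) = 126
lcm(126,63) = 126
Final lcm = 126


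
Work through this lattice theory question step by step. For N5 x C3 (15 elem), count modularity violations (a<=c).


Modular law: if a <= c then a v (b ^ c) = (a v b) ^ c.
Check all triples (a,b,c) with a <= c among 15 elements.
  e.g. a=(a,0), b=(c,0), c=(b,0): lhs=(a,0) != rhs=(b,0)
  e.g. a=(a,0), b=(c,1), c=(b,0): lhs=(a,0) != rhs=(b,0)
Total violating triples: 18


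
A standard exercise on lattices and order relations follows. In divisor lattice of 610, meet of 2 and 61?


In a divisor lattice, meet = gcd (greatest common divisor).
By Euclidean algorithm or factoring: gcd(2,61) = 1


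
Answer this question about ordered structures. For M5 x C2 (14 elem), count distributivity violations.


Distributive law: a ^ (b v c) = (a ^ b) v (a ^ c).
Check all 14^3 = 2744 ordered triples (a,b,c).
  e.g. a=(a1,0), b=(a2,0), c=(a3,0): lhs=(a1,0) != rhs=(0,0)
  e.g. a=(a1,0), b=(a2,0), c=(a3,1): lhs=(a1,0) != rhs=(0,0)
Total violating triples: 480


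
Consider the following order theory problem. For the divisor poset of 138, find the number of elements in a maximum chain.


A chain is a totally ordered subset; we count the number of elements in a maximum chain.
Compute, for each element x, the size of the longest chain ending at x:
  1: 1
  2: 2
  3: 2
  23: 2
  6: 3
  46: 3
  ...
A maximum chain: 1 < 2 < 6 < 138
Number of elements in the longest chain: 4


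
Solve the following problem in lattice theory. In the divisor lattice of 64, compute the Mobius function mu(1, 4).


In a divisor lattice, mu(a,b) = mu(b/a) where mu is the classical Mobius function.
b/a = 4/1 = 4
Prime factorization of 4: primes [2]
4 is not squarefree, so mu(4) = 0


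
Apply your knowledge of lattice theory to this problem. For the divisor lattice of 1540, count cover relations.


A cover relation a -< b holds when a < b with no c strictly between.
Cover relations:
  1 -< 2
  1 -< 5
  1 -< 7
  1 -< 11
  2 -< 4
  2 -< 10
  2 -< 14
  2 -< 22
  ...44 more
Total: 52


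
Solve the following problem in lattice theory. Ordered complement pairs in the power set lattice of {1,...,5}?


Complement pair (a,b): a meet b = bottom, a join b = top.
Here: A intersect B = {} and A union B = {1,...,5}.
Pairs found: ({},{1,2,3,4,5}), ({1},{2,3,4,5}), ({2},{1,3,4,5}), ({3},{1,2,4,5}), ... (28 more)
Total ordered pairs: 32


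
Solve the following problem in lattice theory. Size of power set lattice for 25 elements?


Power set = 2^n.
2^25 = 33554432


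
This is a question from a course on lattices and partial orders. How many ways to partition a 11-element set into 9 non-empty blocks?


S(n,k) = k*S(n-1,k) + S(n-1,k-1).
S(10,9) = 45, S(10,8) = 750
S(11,9) = 9*45 + 750 = 405 + 750
S(11,9) = 1155


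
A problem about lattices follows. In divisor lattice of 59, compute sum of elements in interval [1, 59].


Interval [1,59] in divisors of 59: [1, 59]
Sum = 60


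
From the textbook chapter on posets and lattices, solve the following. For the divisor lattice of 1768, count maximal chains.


A maximal chain goes from the minimum element to a maximal element via cover relations.
Counting all min-to-max paths in the cover graph.
Total maximal chains: 20


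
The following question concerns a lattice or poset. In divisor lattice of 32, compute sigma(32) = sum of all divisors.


sigma(n) = sum of divisors.
Divisors of 32: [1, 2, 4, 8, 16, 32]
Sum = 63


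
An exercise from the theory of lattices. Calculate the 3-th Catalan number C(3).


C(n) = C(2n, n) / (n+1).
C(6, 3) = 20
C(3) = 20 / 4 = 5


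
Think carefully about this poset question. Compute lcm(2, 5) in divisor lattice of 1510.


In a divisor lattice, join = lcm (least common multiple).
gcd(2,5) = 1
lcm(2,5) = 2*5/gcd = 10/1 = 10


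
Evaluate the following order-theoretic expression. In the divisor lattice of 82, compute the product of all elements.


Divisors of 82: [1, 2, 41, 82]
Product = n^(d(n)/2) = 82^(4/2)
Product = 6724


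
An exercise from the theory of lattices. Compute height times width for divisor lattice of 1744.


Height = length of longest chain minus 1; width = size of largest antichain.
A maximum chain: 1 | 109 | 218 | 436 | 872 | 1744  (height 5).
A maximum antichain: {2, 109}  (width 2).
Product = 5 * 2 = 10


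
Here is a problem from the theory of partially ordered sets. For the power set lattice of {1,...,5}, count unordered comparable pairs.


A comparable pair {a,b} has a < b or b < a in the order.
Count unordered pairs where one element is strictly below the other.
Examples: {{},{1}}, {{},{2}}, {{},{3}}, {{},{4}}, ...
Total comparable pairs: 211


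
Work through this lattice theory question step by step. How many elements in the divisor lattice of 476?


Divisors of 476: [1, 2, 4, 7, 14, 17, 28, 34, 68, 119, 238, 476]
Count: 12


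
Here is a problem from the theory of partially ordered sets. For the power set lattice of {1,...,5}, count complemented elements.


An element a is complemented if some b has a meet b = bottom, a join b = top.
every subset A has complement S\A, so all elements are complemented.
Complemented elements: {}, {1}, {2}, {3}, {4}, {5}, ... (26 more)
Count: 32


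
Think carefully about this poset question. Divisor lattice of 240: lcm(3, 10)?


Join=lcm.
gcd(3,10)=1
lcm=30


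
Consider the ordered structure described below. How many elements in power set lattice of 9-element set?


Power set = 2^n.
2^9 = 512


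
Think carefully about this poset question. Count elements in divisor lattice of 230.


Divisors of 230: [1, 2, 5, 10, 23, 46, 115, 230]
Count: 8


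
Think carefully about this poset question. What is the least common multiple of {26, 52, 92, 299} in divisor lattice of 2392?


In a divisor lattice, join = lcm (least common multiple).
Compute lcm iteratively: start with first element, then lcm(current, next).
Elements: [26, 52, 92, 299]
lcm(26,52) = 52
lcm(52,92) = 1196
lcm(1196,299) = 1196
Final lcm = 1196


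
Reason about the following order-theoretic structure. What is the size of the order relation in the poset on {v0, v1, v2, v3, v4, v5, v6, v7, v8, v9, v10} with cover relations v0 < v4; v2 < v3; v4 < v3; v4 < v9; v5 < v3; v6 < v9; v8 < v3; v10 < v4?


The order relation is {(a,b) : a <= b}, reflexive so it includes (a,a).
Examples: (v0,v0), (v0,v3), (v0,v4), (v0,v9), (v1,v1), ...
Total ordered pairs: 23


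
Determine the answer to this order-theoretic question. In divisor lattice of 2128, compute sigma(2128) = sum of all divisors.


sigma(n) = sum of divisors.
Divisors of 2128: [1, 2, 4, 7, 8, 14, 16, 19, 28, 38, 56, 76, 112, 133, 152, 266, 304, 532, 1064, 2128]
Sum = 4960


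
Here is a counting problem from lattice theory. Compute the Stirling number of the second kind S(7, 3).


S(n,k) = k*S(n-1,k) + S(n-1,k-1).
S(6,3) = 90, S(6,2) = 31
S(7,3) = 3*90 + 31 = 270 + 31
S(7,3) = 301


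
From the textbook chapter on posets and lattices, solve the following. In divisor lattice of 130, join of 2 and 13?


In a divisor lattice, join = lcm (least common multiple).
gcd(2,13) = 1
lcm(2,13) = 2*13/gcd = 26/1 = 26


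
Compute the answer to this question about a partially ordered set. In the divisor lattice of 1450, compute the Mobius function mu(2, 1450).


In a divisor lattice, mu(a,b) = mu(b/a) where mu is the classical Mobius function.
b/a = 1450/2 = 725
Prime factorization of 725: primes [5, 29]
725 is not squarefree, so mu(725) = 0


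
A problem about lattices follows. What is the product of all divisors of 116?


Divisors of 116: [1, 2, 4, 29, 58, 116]
Product = n^(d(n)/2) = 116^(6/2)
Product = 1560896


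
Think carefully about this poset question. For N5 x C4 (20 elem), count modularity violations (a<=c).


Modular law: if a <= c then a v (b ^ c) = (a v b) ^ c.
Check all triples (a,b,c) with a <= c among 20 elements.
  e.g. a=(a,0), b=(c,0), c=(b,0): lhs=(a,0) != rhs=(b,0)
  e.g. a=(a,0), b=(c,1), c=(b,0): lhs=(a,0) != rhs=(b,0)
Total violating triples: 40


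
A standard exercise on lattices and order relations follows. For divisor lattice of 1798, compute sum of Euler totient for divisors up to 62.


Divisors of 1798 up to 62: [1, 2, 29, 31, 58, 62]
phi values: [1, 1, 28, 30, 28, 30]
Sum = 118


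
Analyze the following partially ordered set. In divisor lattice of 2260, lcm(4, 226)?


Join=lcm.
gcd(4,226)=2
lcm=452


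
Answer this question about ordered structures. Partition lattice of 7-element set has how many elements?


B(n) = number of set partitions of an n-element set.
B(n) satisfies the recurrence: B(n+1) = sum_k C(n,k)*B(k).
B(7) = 877


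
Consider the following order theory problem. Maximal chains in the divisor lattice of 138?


A maximal chain goes from the minimum element to a maximal element via cover relations.
Counting all min-to-max paths in the cover graph.
Total maximal chains: 6


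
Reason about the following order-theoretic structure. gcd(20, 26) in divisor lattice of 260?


Meet=gcd.
gcd(20,26)=2


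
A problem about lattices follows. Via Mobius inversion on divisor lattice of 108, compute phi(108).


phi(n) = n * prod_{p|n} (1 - 1/p).
Prime divisors of 108: [2, 3]
phi(108) = 108 * (1 - 1/2) * (1 - 1/3)
phi(108) = 36


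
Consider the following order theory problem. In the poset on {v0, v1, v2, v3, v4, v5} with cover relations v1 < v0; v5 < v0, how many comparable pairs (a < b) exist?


A comparable pair {a,b} has a < b or b < a in the order.
Count unordered pairs where one element is strictly below the other.
Examples: {v0,v1}, {v0,v5}
Total comparable pairs: 2


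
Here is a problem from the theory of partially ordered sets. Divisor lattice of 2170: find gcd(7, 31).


In a divisor lattice, meet = gcd (greatest common divisor).
By Euclidean algorithm or factoring: gcd(7,31) = 1


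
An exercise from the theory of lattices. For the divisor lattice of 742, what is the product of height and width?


Height = length of longest chain minus 1; width = size of largest antichain.
A maximum chain: 1 | 53 | 371 | 742  (height 3).
A maximum antichain: {2, 7, 53}  (width 3).
Product = 3 * 3 = 9


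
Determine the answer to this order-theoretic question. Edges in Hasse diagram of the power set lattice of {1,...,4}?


A cover relation a -< b holds when a < b with no c strictly between.
Cover relations:
  {} -< {1}
  {} -< {2}
  {} -< {3}
  {} -< {4}
  {1} -< {1,2}
  {1} -< {1,3}
  {1} -< {1,4}
  {2} -< {1,2}
  ...24 more
Total: 32


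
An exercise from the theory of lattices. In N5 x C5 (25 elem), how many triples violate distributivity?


Distributive law: a ^ (b v c) = (a ^ b) v (a ^ c).
Check all 25^3 = 15625 ordered triples (a,b,c).
  e.g. a=(b,0), b=(a,0), c=(c,0): lhs=(b,0) != rhs=(a,0)
  e.g. a=(b,0), b=(a,0), c=(c,1): lhs=(b,0) != rhs=(a,0)
Total violating triples: 250


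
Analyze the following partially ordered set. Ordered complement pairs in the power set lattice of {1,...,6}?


Complement pair (a,b): a meet b = bottom, a join b = top.
Here: A intersect B = {} and A union B = {1,...,6}.
Pairs found: ({},{1,2,3,4,5,6}), ({1},{2,3,4,5,6}), ({2},{1,3,4,5,6}), ({3},{1,2,4,5,6}), ... (60 more)
Total ordered pairs: 64
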